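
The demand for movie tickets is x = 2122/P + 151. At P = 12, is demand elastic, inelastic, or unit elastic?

inelastic

At P = 12, x = 327.8333.
dx/dP = −2122/P² = −14.7361.
Point elasticity E = (dx/dP)·(P/x) = -14.7361 × 12/327.8333 ≈ -0.539.
|E| ≈ 0.539 < 1, so demand is inelastic.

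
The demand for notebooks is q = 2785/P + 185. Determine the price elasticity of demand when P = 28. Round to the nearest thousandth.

At P = 28, q = 284.4643.
dq/dP = −2785/P² = −3.5523.
Point elasticity E = (dq/dP)·(P/q) = -3.5523 × 28/284.4643 ≈ -0.350.
|E| < 1, so demand is inelastic at this price.

-0.350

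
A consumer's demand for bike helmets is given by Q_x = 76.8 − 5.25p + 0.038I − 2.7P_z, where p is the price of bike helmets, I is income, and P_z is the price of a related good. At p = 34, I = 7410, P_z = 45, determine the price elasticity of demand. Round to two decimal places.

-3.06

Evaluating quantity at (p, I, P_z) gives Q_x = 76.8 − 5.25(34) + 0.038(7410) − 2.7(45) = 76.8 − 178.5 + 281.58 − 121.5 = 58.38.
∂Q_x/∂p = −5.25, so E_p = (−5.25)·(34/58.38) ≈ -3.06.
|E_p| > 1: demand is elastic.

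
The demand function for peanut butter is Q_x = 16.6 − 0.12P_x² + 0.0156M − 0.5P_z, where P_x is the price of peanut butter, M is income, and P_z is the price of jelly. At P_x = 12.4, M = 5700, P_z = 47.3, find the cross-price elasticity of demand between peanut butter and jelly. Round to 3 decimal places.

Evaluating quantity at (P_x, M, P_z) gives Q_x = 16.6 − 0.12(12.4)² + 0.0156(5700) − 0.5(47.3) = 16.6 − 18.4512 + 88.92 − 23.65 = 63.4188.
∂Q_x/∂P_z = −0.5, so E_xy = -0.5·(47.3/63.4188) ≈ -0.373.
E_xy < 0: the goods are complements.

-0.373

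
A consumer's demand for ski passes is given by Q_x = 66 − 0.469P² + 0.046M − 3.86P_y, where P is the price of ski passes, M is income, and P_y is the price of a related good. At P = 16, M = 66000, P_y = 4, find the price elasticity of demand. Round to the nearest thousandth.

-0.081

Q_x = 66 − 0.469(16)² + 0.046(66000) − 3.86(4) = 66 − 120.064 + 3036 − 15.44 = 2966.496.
∂Q_x/∂P = −2·0.469·P = -15.008, so E_p = -15.008·(16/2966.496) ≈ -0.081.
|E_p| < 1: demand is inelastic.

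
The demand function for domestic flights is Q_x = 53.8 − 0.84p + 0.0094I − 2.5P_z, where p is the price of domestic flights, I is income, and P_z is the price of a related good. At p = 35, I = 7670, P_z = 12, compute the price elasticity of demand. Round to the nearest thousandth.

-0.442

Evaluating quantity at (p, I, P_z) gives Q_x = 53.8 − 0.84(35) + 0.0094(7670) − 2.5(12) = 53.8 − 29.4 + 72.098 − 30 = 66.498.
∂Q_x/∂p = −0.84, so E_p = (−0.84)·(35/66.498) ≈ -0.442.
|E_p| < 1: demand is inelastic.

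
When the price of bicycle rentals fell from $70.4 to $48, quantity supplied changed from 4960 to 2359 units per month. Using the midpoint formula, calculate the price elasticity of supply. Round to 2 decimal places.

%Δq = (2359 − 4960)/[(4960 + 2359)/2] = -2601/3659.5 ≈ -0.7108.
%Δp = (48 − 70.4)/[(70.4 + 48)/2] = -22.4/59.2 ≈ -0.3784.
Arc elasticity E = %Δq/%Δp ≈ -0.7108/-0.3784 ≈ 1.88.
|E| > 1: supply is elastic over this range.

1.88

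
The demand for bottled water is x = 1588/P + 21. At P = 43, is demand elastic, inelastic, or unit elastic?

At P = 43, x = 57.9302.
dx/dP = −1588/P² = −0.8588.
Point elasticity E = (dx/dP)·(P/x) = -0.8588 × 43/57.9302 ≈ -0.637.
|E| ≈ 0.637 < 1, so demand is inelastic.

inelastic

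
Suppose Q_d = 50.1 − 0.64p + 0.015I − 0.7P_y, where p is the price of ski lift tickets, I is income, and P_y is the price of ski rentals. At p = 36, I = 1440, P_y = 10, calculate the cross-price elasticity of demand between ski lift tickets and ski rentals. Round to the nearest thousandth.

-0.168

Substituting, Q_d = 50.1 − 0.64(36) + 0.015(1440) − 0.7(10) = 50.1 − 23.04 + 21.6 − 7 = 41.66.
∂Q_d/∂P_y = −0.7, so E_xy = -0.7·(10/41.66) ≈ -0.168.
E_xy < 0: the goods are complements.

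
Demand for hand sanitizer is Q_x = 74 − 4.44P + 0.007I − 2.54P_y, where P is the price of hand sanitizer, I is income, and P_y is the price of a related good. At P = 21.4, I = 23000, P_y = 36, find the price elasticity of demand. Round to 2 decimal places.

-1.96

Evaluating quantity at (P, I, P_y) gives Q_x = 74 − 4.44(21.4) + 0.007(23000) − 2.54(36) = 74 − 95.016 + 161 − 91.44 = 48.544.
∂Q_x/∂P = −4.44, so E_p = (−4.44)·(21.4/48.544) ≈ -1.96.
|E_p| > 1: demand is elastic.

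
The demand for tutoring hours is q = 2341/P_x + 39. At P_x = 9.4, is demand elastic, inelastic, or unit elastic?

inelastic

At P_x = 9.4, q = 288.0426.
dq/dP_x = −2341/P_x² = −26.4939.
Point elasticity E = (dq/dP_x)·(P_x/q) = -26.4939 × 9.4/288.0426 ≈ -0.865.
|E| ≈ 0.865 < 1, so demand is inelastic.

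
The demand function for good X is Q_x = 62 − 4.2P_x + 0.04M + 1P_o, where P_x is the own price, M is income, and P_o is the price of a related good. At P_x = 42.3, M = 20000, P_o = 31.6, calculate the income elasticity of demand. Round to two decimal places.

At the given point, Q_x = 62 − 4.2(42.3) + 0.04(20000) + 1(31.6) = 62 − 177.66 + 800 + 31.6 = 715.94.
∂Q_x/∂M = +0.04, so E_I = 0.04·(20000/715.94) ≈ 1.12.
E_I > 1: normal good (luxury).

1.12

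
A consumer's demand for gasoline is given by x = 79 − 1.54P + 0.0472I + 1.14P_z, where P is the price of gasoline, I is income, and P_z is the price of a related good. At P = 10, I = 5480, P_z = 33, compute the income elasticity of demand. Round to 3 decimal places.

At the given point, x = 79 − 1.54(10) + 0.0472(5480) + 1.14(33) = 79 − 15.4 + 258.656 + 37.62 = 359.876.
∂x/∂I = +0.0472, so E_I = 0.0472·(5480/359.876) ≈ 0.719.
E_I ∈ (0,1): normal good (necessity).

0.719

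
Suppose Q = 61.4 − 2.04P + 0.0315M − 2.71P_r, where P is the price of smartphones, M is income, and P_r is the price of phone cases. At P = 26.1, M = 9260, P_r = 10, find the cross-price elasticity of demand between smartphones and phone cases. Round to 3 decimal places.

First evaluate Q: 61.4 − 2.04(26.1) + 0.0315(9260) − 2.71(10) = 61.4 − 53.244 + 291.69 − 27.1 = 272.746.
∂Q/∂P_r = −2.71, so E_xy = -2.71·(10/272.746) ≈ -0.099.
E_xy < 0: the goods are complements.

-0.099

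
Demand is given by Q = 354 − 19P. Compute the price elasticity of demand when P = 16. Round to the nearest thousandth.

-6.080

At P = 16, Q = 50.
dQ/dP = −19.
Point elasticity E = (dQ/dP)·(P/Q) = -19 × 16/50 ≈ -6.080.
|E| > 1, so demand is elastic at this price.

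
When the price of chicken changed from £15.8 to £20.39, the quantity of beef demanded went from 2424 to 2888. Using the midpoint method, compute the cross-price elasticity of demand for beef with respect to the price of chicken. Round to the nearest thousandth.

0.689

%ΔQ_x = (2888 − 2424)/[(2424+2888)/2] = 464/2656 ≈ 0.1747.
%ΔP_y = (20.39 − 15.8)/[(15.8+20.39)/2] ≈ 0.2537.
E_xy = 0.1747/0.2537 ≈ 0.689.
E_xy > 0, so beef and chicken are substitutes.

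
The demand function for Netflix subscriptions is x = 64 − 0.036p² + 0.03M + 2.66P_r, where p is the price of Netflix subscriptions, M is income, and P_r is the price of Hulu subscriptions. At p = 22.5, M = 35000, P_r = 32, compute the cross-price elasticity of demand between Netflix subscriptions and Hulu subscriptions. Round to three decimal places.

0.072

First evaluate x: 64 − 0.036(22.5)² + 0.03(35000) + 2.66(32) = 64 − 18.225 + 1050 + 85.12 = 1180.895.
∂x/∂P_r = +2.66, so E_xy = 2.66·(32/1180.895) ≈ 0.072.
E_xy > 0: the goods are substitutes.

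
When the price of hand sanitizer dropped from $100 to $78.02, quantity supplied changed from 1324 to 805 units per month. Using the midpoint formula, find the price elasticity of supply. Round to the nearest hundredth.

%ΔQ = (805 − 1324)/[(1324 + 805)/2] = -519/1064.5 ≈ -0.4876.
%ΔP = (78.02 − 100)/[(100 + 78.02)/2] = -21.98/89.01 ≈ -0.2469.
Arc elasticity E = %ΔQ/%ΔP ≈ -0.4876/-0.2469 ≈ 1.97.
|E| > 1: supply is elastic over this range.

1.97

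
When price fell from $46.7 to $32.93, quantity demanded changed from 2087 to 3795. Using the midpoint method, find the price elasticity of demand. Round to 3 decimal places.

%ΔQ = (3795 − 2087)/[(2087 + 3795)/2] = 1708/2941 ≈ 0.5808.
%ΔP = (32.93 − 46.7)/[(46.7 + 32.93)/2] = -13.77/39.815 ≈ -0.3458.
Arc elasticity E = %ΔQ/%ΔP ≈ 0.5808/-0.3458 ≈ -1.679.
|E| > 1: demand is elastic over this range.

-1.679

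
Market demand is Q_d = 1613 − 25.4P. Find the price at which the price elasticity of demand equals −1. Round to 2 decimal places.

For linear demand Q_d = a − bP, E = −bP/(a − bP). |E| = 1 ⇒ bP = a − bP ⇒ P = a/(2b).
P = 1613/(2·25.4) ≈ 31.75.

31.75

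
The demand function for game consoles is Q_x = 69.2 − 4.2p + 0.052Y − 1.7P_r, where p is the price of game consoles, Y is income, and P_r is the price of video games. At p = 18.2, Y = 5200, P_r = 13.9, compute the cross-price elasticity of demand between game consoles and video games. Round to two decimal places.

Q_x = 69.2 − 4.2(18.2) + 0.052(5200) − 1.7(13.9) = 69.2 − 76.44 + 270.4 − 23.63 = 239.53.
∂Q_x/∂P_r = −1.7, so E_xy = -1.7·(13.9/239.53) ≈ -0.10.
E_xy < 0: the goods are complements.

-0.10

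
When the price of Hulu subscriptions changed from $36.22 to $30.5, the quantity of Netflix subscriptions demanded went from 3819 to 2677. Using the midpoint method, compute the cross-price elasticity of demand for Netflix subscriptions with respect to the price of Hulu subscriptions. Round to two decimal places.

2.05

%ΔQ_x = (2677 − 3819)/[(3819+2677)/2] = -1142/3248 ≈ -0.3516.
%ΔP_y = (30.5 − 36.22)/[(36.22+30.5)/2] ≈ -0.1715.
E_xy = -0.3516/-0.1715 ≈ 2.05.
E_xy > 0, so Netflix subscriptions and Hulu subscriptions are substitutes.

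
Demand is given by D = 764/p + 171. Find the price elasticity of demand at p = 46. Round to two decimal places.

-0.09

At p = 46, D = 187.6087.
dD/dp = −764/p² = −0.3611.
Point elasticity E = (dD/dp)·(p/D) = -0.3611 × 46/187.6087 ≈ -0.09.
|E| < 1, so demand is inelastic at this price.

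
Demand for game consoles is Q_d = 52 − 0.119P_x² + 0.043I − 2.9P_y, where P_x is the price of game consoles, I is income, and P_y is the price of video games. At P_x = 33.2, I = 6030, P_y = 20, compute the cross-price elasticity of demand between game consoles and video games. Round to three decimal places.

First evaluate Q_d: 52 − 0.119(33.2)² + 0.043(6030) − 2.9(20) = 52 − 131.1666 + 259.29 − 58 = 122.1234.
∂Q_d/∂P_y = −2.9, so E_xy = -2.9·(20/122.1234) ≈ -0.475.
E_xy < 0: the goods are complements.

-0.475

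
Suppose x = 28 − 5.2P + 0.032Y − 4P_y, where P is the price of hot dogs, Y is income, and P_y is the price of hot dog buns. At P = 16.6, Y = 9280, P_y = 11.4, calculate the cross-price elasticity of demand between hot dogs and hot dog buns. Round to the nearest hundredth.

-0.24

x = 28 − 5.2(16.6) + 0.032(9280) − 4(11.4) = 28 − 86.32 + 296.96 − 45.6 = 193.04.
∂x/∂P_y = −4, so E_xy = -4·(11.4/193.04) ≈ -0.24.
E_xy < 0: the goods are complements.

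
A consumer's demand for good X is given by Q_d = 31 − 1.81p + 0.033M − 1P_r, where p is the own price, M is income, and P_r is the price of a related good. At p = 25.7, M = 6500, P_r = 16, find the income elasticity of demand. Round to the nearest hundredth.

Evaluating quantity at (p, M, P_r) gives Q_d = 31 − 1.81(25.7) + 0.033(6500) − 1(16) = 31 − 46.517 + 214.5 − 16 = 182.983.
∂Q_d/∂M = +0.033, so E_I = 0.033·(6500/182.983) ≈ 1.17.
E_I > 1: normal good (luxury).

1.17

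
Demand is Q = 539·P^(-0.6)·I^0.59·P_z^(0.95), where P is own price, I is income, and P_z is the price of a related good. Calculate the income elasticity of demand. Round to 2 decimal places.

0.59

For a Cobb–Douglas (constant-elasticity) form Q = A·I^α·…, the elasticity with respect to I equals the exponent α at every point.
Here the exponent on I is 0.59, so the income elasticity of demand is 0.59.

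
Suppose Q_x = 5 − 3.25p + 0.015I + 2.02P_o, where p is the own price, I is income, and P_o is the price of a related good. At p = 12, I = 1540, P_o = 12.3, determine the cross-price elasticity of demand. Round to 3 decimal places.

At the given point, Q_x = 5 − 3.25(12) + 0.015(1540) + 2.02(12.3) = 5 − 39 + 23.1 + 24.846 = 13.946.
∂Q_x/∂P_o = +2.02, so E_xy = 2.02·(12.3/13.946) ≈ 1.782.
E_xy > 0: the goods are substitutes.

1.782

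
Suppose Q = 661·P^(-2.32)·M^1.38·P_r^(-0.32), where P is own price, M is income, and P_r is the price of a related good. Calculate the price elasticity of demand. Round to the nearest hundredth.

-2.32

For a Cobb–Douglas (constant-elasticity) form Q = A·P^α·…, the elasticity with respect to P equals the exponent α at every point.
Here the exponent on P is -2.32, so the price elasticity of demand is -2.32.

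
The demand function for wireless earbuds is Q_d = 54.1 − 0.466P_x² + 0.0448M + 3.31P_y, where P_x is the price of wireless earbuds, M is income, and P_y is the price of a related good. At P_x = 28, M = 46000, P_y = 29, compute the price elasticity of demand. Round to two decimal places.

-0.40

At the given point, Q_d = 54.1 − 0.466(28)² + 0.0448(46000) + 3.31(29) = 54.1 − 365.344 + 2060.8 + 95.99 = 1845.546.
∂Q_d/∂P_x = −2·0.466·P_x = -26.096, so E_p = -26.096·(28/1845.546) ≈ -0.40.
|E_p| < 1: demand is inelastic.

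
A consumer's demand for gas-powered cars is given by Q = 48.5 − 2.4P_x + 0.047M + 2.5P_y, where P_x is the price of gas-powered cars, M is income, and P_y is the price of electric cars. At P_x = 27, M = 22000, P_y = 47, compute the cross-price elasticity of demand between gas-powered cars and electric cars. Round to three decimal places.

0.104

First evaluate Q: 48.5 − 2.4(27) + 0.047(22000) + 2.5(47) = 48.5 − 64.8 + 1034 + 117.5 = 1135.2.
∂Q/∂P_y = +2.5, so E_xy = 2.5·(47/1135.2) ≈ 0.104.
E_xy > 0: the goods are substitutes.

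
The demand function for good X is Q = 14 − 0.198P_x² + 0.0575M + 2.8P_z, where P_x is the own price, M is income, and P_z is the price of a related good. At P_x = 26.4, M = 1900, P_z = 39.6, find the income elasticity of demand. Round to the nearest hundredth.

Q = 14 − 0.198(26.4)² + 0.0575(1900) + 2.8(39.6) = 14 − 137.9981 + 109.25 + 110.88 = 96.1319.
∂Q/∂M = +0.0575, so E_I = 0.0575·(1900/96.1319) ≈ 1.14.
E_I > 1: normal good (luxury).

1.14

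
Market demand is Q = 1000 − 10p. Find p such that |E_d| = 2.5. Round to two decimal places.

Set −bp/(a − bp) = −2.5 ⇒ bp = 2.5(a − bp) ⇒ bp(1+2.5) = 2.5·a.
p = 2.5·1000/(10·3.5) ≈ 71.43.

71.43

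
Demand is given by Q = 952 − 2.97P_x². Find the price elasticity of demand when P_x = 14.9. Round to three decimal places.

-4.507

At P_x = 14.9, Q = 292.6303.
dQ/dP_x = −2·2.97·P_x = −88.506.
Point elasticity E = (dQ/dP_x)·(P_x/Q) = -88.506 × 14.9/292.6303 ≈ -4.507.
|E| > 1, so demand is elastic at this price.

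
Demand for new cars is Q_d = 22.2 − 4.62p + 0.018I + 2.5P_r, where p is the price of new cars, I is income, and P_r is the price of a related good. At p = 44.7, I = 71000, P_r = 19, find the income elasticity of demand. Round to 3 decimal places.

Q_d = 22.2 − 4.62(44.7) + 0.018(71000) + 2.5(19) = 22.2 − 206.514 + 1278 + 47.5 = 1141.186.
∂Q_d/∂I = +0.018, so E_I = 0.018·(71000/1141.186) ≈ 1.120.
E_I > 1: normal good (luxury).

1.120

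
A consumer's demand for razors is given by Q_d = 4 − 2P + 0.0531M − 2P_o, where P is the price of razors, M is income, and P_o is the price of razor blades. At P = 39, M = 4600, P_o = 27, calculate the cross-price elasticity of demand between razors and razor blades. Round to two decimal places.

Q_d = 4 − 2(39) + 0.0531(4600) − 2(27) = 4 − 78 + 244.26 − 54 = 116.26.
∂Q_d/∂P_o = −2, so E_xy = -2·(27/116.26) ≈ -0.46.
E_xy < 0: the goods are complements.

-0.46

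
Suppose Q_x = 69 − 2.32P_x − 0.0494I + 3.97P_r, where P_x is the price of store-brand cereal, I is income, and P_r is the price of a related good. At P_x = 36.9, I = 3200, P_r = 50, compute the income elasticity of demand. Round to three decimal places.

-6.639

Evaluating quantity at (P_x, I, P_r) gives Q_x = 69 − 2.32(36.9) − 0.0494(3200) + 3.97(50) = 69 − 85.608 − 158.08 + 198.5 = 23.812.
∂Q_x/∂I = −0.0494, so E_I = -0.0494·(3200/23.812) ≈ -6.639.
E_I < 0: inferior good.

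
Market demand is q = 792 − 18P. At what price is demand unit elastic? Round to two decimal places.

For linear demand q = a − bP, E = −bP/(a − bP). |E| = 1 ⇒ bP = a − bP ⇒ P = a/(2b).
P = 792/(2·18) = 22.00.

22.00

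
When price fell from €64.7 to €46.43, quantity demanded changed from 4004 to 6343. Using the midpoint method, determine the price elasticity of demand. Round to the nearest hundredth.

%Δq = (6343 − 4004)/[(4004 + 6343)/2] = 2339/5173.5 ≈ 0.4521.
%Δp = (46.43 − 64.7)/[(64.7 + 46.43)/2] = -18.27/55.565 ≈ -0.3288.
Arc elasticity E = %Δq/%Δp ≈ 0.4521/-0.3288 ≈ -1.38.
|E| > 1: demand is elastic over this range.

-1.38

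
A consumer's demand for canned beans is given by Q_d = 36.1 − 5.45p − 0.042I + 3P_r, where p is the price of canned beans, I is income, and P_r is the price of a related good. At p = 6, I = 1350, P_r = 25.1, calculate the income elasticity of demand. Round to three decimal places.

-2.577

Q_d = 36.1 − 5.45(6) − 0.042(1350) + 3(25.1) = 36.1 − 32.7 − 56.7 + 75.3 = 22.
∂Q_d/∂I = −0.042, so E_I = -0.042·(1350/22) ≈ -2.577.
E_I < 0: inferior good.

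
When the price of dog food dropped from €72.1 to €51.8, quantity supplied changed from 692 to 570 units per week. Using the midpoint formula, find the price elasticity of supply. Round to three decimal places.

%ΔQ = (570 − 692)/[(692 + 570)/2] = -122/631 ≈ -0.1933.
%Δp = (51.8 − 72.1)/[(72.1 + 51.8)/2] = -20.3/61.95 ≈ -0.3277.
Arc elasticity E = %ΔQ/%Δp ≈ -0.1933/-0.3277 ≈ 0.590.
|E| < 1: supply is inelastic over this range.

0.590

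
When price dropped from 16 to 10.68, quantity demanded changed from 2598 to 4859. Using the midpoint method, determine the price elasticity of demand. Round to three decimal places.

%Δq = (4859 − 2598)/[(2598 + 4859)/2] = 2261/3728.5 ≈ 0.6064.
%ΔP = (10.68 − 16)/[(16 + 10.68)/2] = -5.32/13.34 ≈ -0.3988.
Arc elasticity E = %Δq/%ΔP ≈ 0.6064/-0.3988 ≈ -1.521.
|E| > 1: demand is elastic over this range.

-1.521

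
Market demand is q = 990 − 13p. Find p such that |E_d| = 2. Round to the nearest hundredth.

50.77

Set −bp/(a − bp) = −2 ⇒ bp = 2(a − bp) ⇒ bp(1+2) = 2·a.
p = 2·990/(13·3) ≈ 50.77.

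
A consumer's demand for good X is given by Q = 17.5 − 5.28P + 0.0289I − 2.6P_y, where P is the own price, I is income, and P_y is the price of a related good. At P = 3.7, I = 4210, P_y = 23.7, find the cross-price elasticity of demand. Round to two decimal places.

-1.06

Q = 17.5 − 5.28(3.7) + 0.0289(4210) − 2.6(23.7) = 17.5 − 19.536 + 121.669 − 61.62 = 58.013.
∂Q/∂P_y = −2.6, so E_xy = -2.6·(23.7/58.013) ≈ -1.06.
E_xy < 0: the goods are complements.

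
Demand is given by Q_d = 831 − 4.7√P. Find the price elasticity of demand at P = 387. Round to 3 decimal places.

-0.063

At P = 387, Q_d = 738.5401.
dQ_d/dP = −4.7/(2√P) = −4.7/(2·19.6723).
Point elasticity E = (dQ_d/dP)·(P/Q_d) = -0.1195 × 387/738.5401 ≈ -0.063.
|E| < 1, so demand is inelastic at this price.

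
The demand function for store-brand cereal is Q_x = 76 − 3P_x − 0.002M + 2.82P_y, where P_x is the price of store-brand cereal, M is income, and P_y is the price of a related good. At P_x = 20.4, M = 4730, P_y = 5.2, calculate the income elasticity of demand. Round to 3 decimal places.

Evaluating quantity at (P_x, M, P_y) gives Q_x = 76 − 3(20.4) − 0.002(4730) + 2.82(5.2) = 76 − 61.2 − 9.46 + 14.664 = 20.004.
∂Q_x/∂M = −0.002, so E_I = -0.002·(4730/20.004) ≈ -0.473.
E_I < 0: inferior good.

-0.473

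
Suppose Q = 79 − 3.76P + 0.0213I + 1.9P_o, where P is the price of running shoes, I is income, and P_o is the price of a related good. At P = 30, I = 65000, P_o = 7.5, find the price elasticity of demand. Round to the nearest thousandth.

Substituting, Q = 79 − 3.76(30) + 0.0213(65000) + 1.9(7.5) = 79 − 112.8 + 1384.5 + 14.25 = 1364.95.
∂Q/∂P = −3.76, so E_p = (−3.76)·(30/1364.95) ≈ -0.083.
|E_p| < 1: demand is inelastic.

-0.083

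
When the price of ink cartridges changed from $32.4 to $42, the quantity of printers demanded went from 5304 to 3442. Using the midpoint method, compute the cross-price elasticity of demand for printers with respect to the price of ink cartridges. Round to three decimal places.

-1.650

%ΔQ_x = (3442 − 5304)/[(5304+3442)/2] = -1862/4373 ≈ -0.4258.
%ΔP_y = (42 − 32.4)/[(32.4+42)/2] ≈ 0.2581.
E_xy = -0.4258/0.2581 ≈ -1.650.
E_xy < 0, so printers and ink cartridges are complements.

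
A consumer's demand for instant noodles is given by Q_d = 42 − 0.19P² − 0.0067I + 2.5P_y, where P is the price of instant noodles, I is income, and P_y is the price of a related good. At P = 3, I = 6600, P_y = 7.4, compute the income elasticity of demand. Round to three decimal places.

-3.035

First evaluate Q_d: 42 − 0.19(3)² − 0.0067(6600) + 2.5(7.4) = 42 − 1.71 − 44.22 + 18.5 = 14.57.
∂Q_d/∂I = −0.0067, so E_I = -0.0067·(6600/14.57) ≈ -3.035.
E_I < 0: inferior good.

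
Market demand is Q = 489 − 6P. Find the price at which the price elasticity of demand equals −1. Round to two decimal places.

For linear demand Q = a − bP, E = −bP/(a − bP). |E| = 1 ⇒ bP = a − bP ⇒ P = a/(2b).
P = 489/(2·6) = 40.75.

40.75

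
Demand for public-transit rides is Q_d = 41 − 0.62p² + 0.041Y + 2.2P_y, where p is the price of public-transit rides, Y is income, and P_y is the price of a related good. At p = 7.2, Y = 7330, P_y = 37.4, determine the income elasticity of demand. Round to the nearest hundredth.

Evaluating quantity at (p, Y, P_y) gives Q_d = 41 − 0.62(7.2)² + 0.041(7330) + 2.2(37.4) = 41 − 32.1408 + 300.53 + 82.28 = 391.6692.
∂Q_d/∂Y = +0.041, so E_I = 0.041·(7330/391.6692) ≈ 0.77.
E_I ∈ (0,1): normal good (necessity).

0.77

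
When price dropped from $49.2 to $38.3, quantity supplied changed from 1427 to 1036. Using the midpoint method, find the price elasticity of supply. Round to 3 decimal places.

%Δq = (1036 − 1427)/[(1427 + 1036)/2] = -391/1231.5 ≈ -0.3175.
%Δp = (38.3 − 49.2)/[(49.2 + 38.3)/2] = -10.9/43.75 ≈ -0.2491.
Arc elasticity E = %Δq/%Δp ≈ -0.3175/-0.2491 ≈ 1.274.
|E| > 1: supply is elastic over this range.

1.274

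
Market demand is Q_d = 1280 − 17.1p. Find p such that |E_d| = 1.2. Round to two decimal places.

Set −bp/(a − bp) = −1.2 ⇒ bp = 1.2(a − bp) ⇒ bp(1+1.2) = 1.2·a.
p = 1.2·1280/(17.1·2.2) ≈ 40.83.

40.83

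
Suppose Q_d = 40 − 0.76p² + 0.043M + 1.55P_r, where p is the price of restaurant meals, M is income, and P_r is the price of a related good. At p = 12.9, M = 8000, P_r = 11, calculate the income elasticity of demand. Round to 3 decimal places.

1.253

Substituting, Q_d = 40 − 0.76(12.9)² + 0.043(8000) + 1.55(11) = 40 − 126.4716 + 344 + 17.05 = 274.5784.
∂Q_d/∂M = +0.043, so E_I = 0.043·(8000/274.5784) ≈ 1.253.
E_I > 1: normal good (luxury).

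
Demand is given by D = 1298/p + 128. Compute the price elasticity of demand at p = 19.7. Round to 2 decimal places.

-0.34

At p = 19.7, D = 193.8883.
dD/dp = −1298/p² = −3.3446.
Point elasticity E = (dD/dp)·(p/D) = -3.3446 × 19.7/193.8883 ≈ -0.34.
|E| < 1, so demand is inelastic at this price.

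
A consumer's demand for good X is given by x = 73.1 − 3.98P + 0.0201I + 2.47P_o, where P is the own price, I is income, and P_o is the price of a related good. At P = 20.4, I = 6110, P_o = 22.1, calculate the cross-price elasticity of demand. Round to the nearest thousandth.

0.322

Substituting, x = 73.1 − 3.98(20.4) + 0.0201(6110) + 2.47(22.1) = 73.1 − 81.192 + 122.811 + 54.587 = 169.306.
∂x/∂P_o = +2.47, so E_xy = 2.47·(22.1/169.306) ≈ 0.322.
E_xy > 0: the goods are substitutes.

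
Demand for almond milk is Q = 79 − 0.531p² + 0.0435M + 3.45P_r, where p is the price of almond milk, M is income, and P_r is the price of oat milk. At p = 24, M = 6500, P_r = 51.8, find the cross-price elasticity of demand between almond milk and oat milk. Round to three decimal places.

First evaluate Q: 79 − 0.531(24)² + 0.0435(6500) + 3.45(51.8) = 79 − 305.856 + 282.75 + 178.71 = 234.604.
∂Q/∂P_r = +3.45, so E_xy = 3.45·(51.8/234.604) ≈ 0.762.
E_xy > 0: the goods are substitutes.

0.762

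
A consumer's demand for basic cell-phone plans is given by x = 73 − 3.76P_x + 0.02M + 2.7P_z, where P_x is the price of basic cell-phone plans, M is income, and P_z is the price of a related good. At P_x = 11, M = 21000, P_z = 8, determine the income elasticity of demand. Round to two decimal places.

x = 73 − 3.76(11) + 0.02(21000) + 2.7(8) = 73 − 41.36 + 420 + 21.6 = 473.24.
∂x/∂M = +0.02, so E_I = 0.02·(21000/473.24) ≈ 0.89.
E_I ∈ (0,1): normal good (necessity).

0.89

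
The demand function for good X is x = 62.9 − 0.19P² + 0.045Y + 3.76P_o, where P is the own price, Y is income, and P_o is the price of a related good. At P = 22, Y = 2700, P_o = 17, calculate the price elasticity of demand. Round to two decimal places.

At the given point, x = 62.9 − 0.19(22)² + 0.045(2700) + 3.76(17) = 62.9 − 91.96 + 121.5 + 63.92 = 156.36.
∂x/∂P = −2·0.19·P = -8.36, so E_p = -8.36·(22/156.36) ≈ -1.18.
|E_p| > 1: demand is elastic.

-1.18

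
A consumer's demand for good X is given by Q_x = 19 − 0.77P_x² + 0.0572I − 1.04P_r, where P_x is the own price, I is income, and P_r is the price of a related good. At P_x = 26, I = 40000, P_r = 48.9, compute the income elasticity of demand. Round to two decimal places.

Q_x = 19 − 0.77(26)² + 0.0572(40000) − 1.04(48.9) = 19 − 520.52 + 2288 − 50.856 = 1735.624.
∂Q_x/∂I = +0.0572, so E_I = 0.0572·(40000/1735.624) ≈ 1.32.
E_I > 1: normal good (luxury).

1.32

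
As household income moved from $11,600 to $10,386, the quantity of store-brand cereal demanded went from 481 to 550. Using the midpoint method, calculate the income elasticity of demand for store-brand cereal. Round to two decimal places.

%ΔQ = (550 − 481)/[(481+550)/2] = 69/515.5 ≈ 0.1339.
%ΔY = (10,386 − 11,600)/[(11,600+10,386)/2] = -1214/10993 ≈ -0.1104.
E_I = %ΔQ/%ΔY ≈ -1.21.
E_I < 0: inferior good.

-1.21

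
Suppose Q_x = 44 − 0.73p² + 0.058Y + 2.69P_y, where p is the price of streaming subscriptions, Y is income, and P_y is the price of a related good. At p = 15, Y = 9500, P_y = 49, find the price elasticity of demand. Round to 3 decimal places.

-0.584

At the given point, Q_x = 44 − 0.73(15)² + 0.058(9500) + 2.69(49) = 44 − 164.25 + 551 + 131.81 = 562.56.
∂Q_x/∂p = −2·0.73·p = -21.9, so E_p = -21.9·(15/562.56) ≈ -0.584.
|E_p| < 1: demand is inelastic.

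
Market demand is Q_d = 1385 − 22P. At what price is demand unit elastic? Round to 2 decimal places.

31.48

For linear demand Q_d = a − bP, E = −bP/(a − bP). |E| = 1 ⇒ bP = a − bP ⇒ P = a/(2b).
P = 1385/(2·22) ≈ 31.48.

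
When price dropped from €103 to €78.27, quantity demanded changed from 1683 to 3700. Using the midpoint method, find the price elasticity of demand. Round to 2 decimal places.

-2.75

%ΔQ = (3700 − 1683)/[(1683 + 3700)/2] = 2017/2691.5 ≈ 0.7494.
%Δp = (78.27 − 103)/[(103 + 78.27)/2] = -24.73/90.635 ≈ -0.2729.
Arc elasticity E = %ΔQ/%Δp ≈ 0.7494/-0.2729 ≈ -2.75.
|E| > 1: demand is elastic over this range.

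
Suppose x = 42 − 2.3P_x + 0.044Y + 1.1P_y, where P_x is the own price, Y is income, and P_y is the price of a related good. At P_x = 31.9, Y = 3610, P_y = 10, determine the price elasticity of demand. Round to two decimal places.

First evaluate x: 42 − 2.3(31.9) + 0.044(3610) + 1.1(10) = 42 − 73.37 + 158.84 + 11 = 138.47.
∂x/∂P_x = −2.3, so E_p = (−2.3)·(31.9/138.47) ≈ -0.53.
|E_p| < 1: demand is inelastic.

-0.53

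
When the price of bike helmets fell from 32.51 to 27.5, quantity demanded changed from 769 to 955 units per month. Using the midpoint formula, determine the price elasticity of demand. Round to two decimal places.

%Δq = (955 − 769)/[(769 + 955)/2] = 186/862 ≈ 0.2158.
%ΔP = (27.5 − 32.51)/[(32.51 + 27.5)/2] = -5.01/30.005 ≈ -0.1670.
Arc elasticity E = %Δq/%ΔP ≈ 0.2158/-0.1670 ≈ -1.29.
|E| > 1: demand is elastic over this range.

-1.29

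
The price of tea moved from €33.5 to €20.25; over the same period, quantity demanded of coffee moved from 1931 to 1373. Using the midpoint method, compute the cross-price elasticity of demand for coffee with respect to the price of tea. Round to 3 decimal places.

0.685

%ΔQ_x = (1373 − 1931)/[(1931+1373)/2] = -558/1652 ≈ -0.3378.
%ΔP_y = (20.25 − 33.5)/[(33.5+20.25)/2] ≈ -0.4930.
E_xy = -0.3378/-0.4930 ≈ 0.685.
E_xy > 0, so coffee and tea are substitutes.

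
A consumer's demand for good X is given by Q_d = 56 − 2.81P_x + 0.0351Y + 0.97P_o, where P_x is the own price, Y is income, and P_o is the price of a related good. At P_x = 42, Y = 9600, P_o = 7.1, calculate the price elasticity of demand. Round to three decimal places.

-0.419

First evaluate Q_d: 56 − 2.81(42) + 0.0351(9600) + 0.97(7.1) = 56 − 118.02 + 336.96 + 6.887 = 281.827.
∂Q_d/∂P_x = −2.81, so E_p = (−2.81)·(42/281.827) ≈ -0.419.
|E_p| < 1: demand is inelastic.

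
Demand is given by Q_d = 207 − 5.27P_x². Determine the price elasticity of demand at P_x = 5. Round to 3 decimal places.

At P_x = 5, Q_d = 75.25.
dQ_d/dP_x = −2·5.27·P_x = −52.7.
Point elasticity E = (dQ_d/dP_x)·(P_x/Q_d) = -52.7 × 5/75.25 ≈ -3.502.
|E| > 1, so demand is elastic at this price.

-3.502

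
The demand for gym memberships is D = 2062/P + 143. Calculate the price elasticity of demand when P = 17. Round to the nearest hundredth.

At P = 17, D = 264.2941.
dD/dP = −2062/P² = −7.1349.
Point elasticity E = (dD/dP)·(P/D) = -7.1349 × 17/264.2941 ≈ -0.46.
|E| < 1, so demand is inelastic at this price.

-0.46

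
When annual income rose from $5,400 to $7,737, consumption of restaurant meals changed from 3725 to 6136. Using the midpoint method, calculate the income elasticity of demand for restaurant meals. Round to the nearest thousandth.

%ΔQ = (6136 − 3725)/[(3725+6136)/2] = 2411/4930.5 ≈ 0.4890.
%ΔY = (7,737 − 5,400)/[(5,400+7,737)/2] = 2337/6568.5 ≈ 0.3558.
E_I = %ΔQ/%ΔY ≈ 1.374.
E_I > 1: normal good (luxury).

1.374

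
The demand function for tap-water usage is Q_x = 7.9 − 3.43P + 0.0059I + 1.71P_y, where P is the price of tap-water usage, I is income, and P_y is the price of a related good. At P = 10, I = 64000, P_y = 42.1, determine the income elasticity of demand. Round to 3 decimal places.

Q_x = 7.9 − 3.43(10) + 0.0059(64000) + 1.71(42.1) = 7.9 − 34.3 + 377.6 + 71.991 = 423.191.
∂Q_x/∂I = +0.0059, so E_I = 0.0059·(64000/423.191) ≈ 0.892.
E_I ∈ (0,1): normal good (necessity).

0.892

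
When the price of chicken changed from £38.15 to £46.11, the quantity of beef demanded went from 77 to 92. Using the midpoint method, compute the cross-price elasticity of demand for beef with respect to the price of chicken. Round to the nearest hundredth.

0.94

%ΔQ_x = (92 − 77)/[(77+92)/2] = 15/84.5 ≈ 0.1775.
%ΔP_y = (46.11 − 38.15)/[(38.15+46.11)/2] ≈ 0.1889.
E_xy = 0.1775/0.1889 ≈ 0.94.
E_xy > 0, so beef and chicken are substitutes.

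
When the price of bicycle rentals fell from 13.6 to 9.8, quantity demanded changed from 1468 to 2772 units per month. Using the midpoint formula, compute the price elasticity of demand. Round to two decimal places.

%Δq = (2772 − 1468)/[(1468 + 2772)/2] = 1304/2120 ≈ 0.6151.
%Δp = (9.8 − 13.6)/[(13.6 + 9.8)/2] = -3.8/11.7 ≈ -0.3248.
Arc elasticity E = %Δq/%Δp ≈ 0.6151/-0.3248 ≈ -1.89.
|E| > 1: demand is elastic over this range.

-1.89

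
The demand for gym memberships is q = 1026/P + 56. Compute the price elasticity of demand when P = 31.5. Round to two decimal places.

-0.37

At P = 31.5, q = 88.5714.
dq/dP = −1026/P² = −1.034.
Point elasticity E = (dq/dP)·(P/q) = -1.034 × 31.5/88.5714 ≈ -0.37.
|E| < 1, so demand is inelastic at this price.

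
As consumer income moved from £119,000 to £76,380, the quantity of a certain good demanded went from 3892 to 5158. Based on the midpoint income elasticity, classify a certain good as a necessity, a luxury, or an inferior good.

%ΔQ = (5158 − 3892)/[(3892+5158)/2] = 1266/4525 ≈ 0.2798.
%ΔI = (76,380 − 119,000)/[(119,000+76,380)/2] = -42620/97690 ≈ -0.4363.
E_I = %ΔQ/%ΔI ≈ -0.641.
E_I < 0: inferior good.

inferior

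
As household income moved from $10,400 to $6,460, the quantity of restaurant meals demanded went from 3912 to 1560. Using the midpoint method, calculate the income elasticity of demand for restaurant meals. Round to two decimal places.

%ΔQ = (1560 − 3912)/[(3912+1560)/2] = -2352/2736 ≈ -0.8596.
%ΔM = (6,460 − 10,400)/[(10,400+6,460)/2] = -3940/8430 ≈ -0.4674.
E_I = %ΔQ/%ΔM ≈ 1.84.
E_I > 1: normal good (luxury).

1.84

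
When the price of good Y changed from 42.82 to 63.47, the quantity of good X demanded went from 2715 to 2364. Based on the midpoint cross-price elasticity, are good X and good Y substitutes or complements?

%ΔQ_x = (2364 − 2715)/[(2715+2364)/2] = -351/2539.5 ≈ -0.1382.
%ΔP_y = (63.47 − 42.82)/[(42.82+63.47)/2] ≈ 0.3886.
E_xy = -0.1382/0.3886 ≈ -0.356.
E_xy < 0, so the goods are complements.

complements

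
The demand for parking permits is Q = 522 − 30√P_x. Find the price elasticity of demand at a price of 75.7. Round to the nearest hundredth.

-0.50

At P_x = 75.7, Q = 260.9828.
dQ/dP_x = −30/(2√P_x) = −30/(2·8.7006).
Point elasticity E = (dQ/dP_x)·(P_x/Q) = -1.724 × 75.7/260.9828 ≈ -0.50.
|E| < 1, so demand is inelastic at this price.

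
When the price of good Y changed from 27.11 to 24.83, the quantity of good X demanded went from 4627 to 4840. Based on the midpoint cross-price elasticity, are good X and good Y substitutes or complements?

complements

%ΔQ_x = (4840 − 4627)/[(4627+4840)/2] = 213/4733.5 ≈ 0.0450.
%ΔP_y = (24.83 − 27.11)/[(27.11+24.83)/2] ≈ -0.0878.
E_xy = 0.0450/-0.0878 ≈ -0.513.
E_xy < 0, so the goods are complements.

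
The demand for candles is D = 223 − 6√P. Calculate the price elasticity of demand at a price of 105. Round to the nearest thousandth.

At P = 105, D = 161.5183.
dD/dP = −6/(2√P) = −6/(2·10.247).
Point elasticity E = (dD/dP)·(P/D) = -0.2928 × 105/161.5183 ≈ -0.190.
|E| < 1, so demand is inelastic at this price.

-0.190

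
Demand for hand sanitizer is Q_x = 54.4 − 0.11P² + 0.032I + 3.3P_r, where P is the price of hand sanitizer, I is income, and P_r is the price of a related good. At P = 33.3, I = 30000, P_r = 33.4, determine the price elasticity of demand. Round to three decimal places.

Q_x = 54.4 − 0.11(33.3)² + 0.032(30000) + 3.3(33.4) = 54.4 − 121.9779 + 960 + 110.22 = 1002.6421.
∂Q_x/∂P = −2·0.11·P = -7.326, so E_p = -7.326·(33.3/1002.6421) ≈ -0.243.
|E_p| < 1: demand is inelastic.

-0.243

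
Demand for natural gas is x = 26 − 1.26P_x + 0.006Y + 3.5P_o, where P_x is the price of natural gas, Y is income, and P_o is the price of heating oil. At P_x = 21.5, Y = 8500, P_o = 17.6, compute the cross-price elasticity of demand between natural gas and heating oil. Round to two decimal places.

0.55

First evaluate x: 26 − 1.26(21.5) + 0.006(8500) + 3.5(17.6) = 26 − 27.09 + 51 + 61.6 = 111.51.
∂x/∂P_o = +3.5, so E_xy = 3.5·(17.6/111.51) ≈ 0.55.
E_xy > 0: the goods are substitutes.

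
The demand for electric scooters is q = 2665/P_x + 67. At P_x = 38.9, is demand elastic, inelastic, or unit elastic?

At P_x = 38.9, q = 135.509.
dq/dP_x = −2665/P_x² = −1.7612.
Point elasticity E = (dq/dP_x)·(P_x/q) = -1.7612 × 38.9/135.509 ≈ -0.506.
|E| ≈ 0.506 < 1, so demand is inelastic.

inelastic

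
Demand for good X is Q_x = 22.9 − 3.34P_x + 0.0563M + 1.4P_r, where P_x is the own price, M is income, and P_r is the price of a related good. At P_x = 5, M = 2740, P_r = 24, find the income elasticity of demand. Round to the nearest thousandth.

Q_x = 22.9 − 3.34(5) + 0.0563(2740) + 1.4(24) = 22.9 − 16.7 + 154.262 + 33.6 = 194.062.
∂Q_x/∂M = +0.0563, so E_I = 0.0563·(2740/194.062) ≈ 0.795.
E_I ∈ (0,1): normal good (necessity).

0.795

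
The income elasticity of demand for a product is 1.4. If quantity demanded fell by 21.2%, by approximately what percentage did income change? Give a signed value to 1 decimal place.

%ΔQ ≈ E × %ΔI ⇒ %ΔI = %ΔQ / E = (-21.2%)/(1.4) ≈ -15.1%.

-15.1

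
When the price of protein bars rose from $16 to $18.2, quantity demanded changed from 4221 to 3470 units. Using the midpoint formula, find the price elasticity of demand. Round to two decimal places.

-1.52

%ΔQ = (3470 − 4221)/[(4221 + 3470)/2] = -751/3845.5 ≈ -0.1953.
%Δp = (18.2 − 16)/[(16 + 18.2)/2] = 2.2/17.1 ≈ 0.1287.
Arc elasticity E = %ΔQ/%Δp ≈ -0.1953/0.1287 ≈ -1.52.
|E| > 1: demand is elastic over this range.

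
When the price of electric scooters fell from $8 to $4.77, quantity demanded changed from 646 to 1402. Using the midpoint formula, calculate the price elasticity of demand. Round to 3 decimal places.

%Δq = (1402 − 646)/[(646 + 1402)/2] = 756/1024 ≈ 0.7383.
%Δp = (4.77 − 8)/[(8 + 4.77)/2] = -3.23/6.385 ≈ -0.5059.
Arc elasticity E = %Δq/%Δp ≈ 0.7383/-0.5059 ≈ -1.459.
|E| > 1: demand is elastic over this range.

-1.459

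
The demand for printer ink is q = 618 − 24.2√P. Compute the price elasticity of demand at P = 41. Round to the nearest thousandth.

At P = 41, q = 463.0444.
dq/dP = −24.2/(2√P) = −24.2/(2·6.4031).
Point elasticity E = (dq/dP)·(P/q) = -1.8897 × 41/463.0444 ≈ -0.167.
|E| < 1, so demand is inelastic at this price.

-0.167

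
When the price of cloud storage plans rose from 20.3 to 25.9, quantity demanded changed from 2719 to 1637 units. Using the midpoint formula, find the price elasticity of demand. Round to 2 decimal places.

-2.05

%Δq = (1637 − 2719)/[(2719 + 1637)/2] = -1082/2178 ≈ -0.4968.
%Δp = (25.9 − 20.3)/[(20.3 + 25.9)/2] = 5.6/23.1 ≈ 0.2424.
Arc elasticity E = %Δq/%Δp ≈ -0.4968/0.2424 ≈ -2.05.
|E| > 1: demand is elastic over this range.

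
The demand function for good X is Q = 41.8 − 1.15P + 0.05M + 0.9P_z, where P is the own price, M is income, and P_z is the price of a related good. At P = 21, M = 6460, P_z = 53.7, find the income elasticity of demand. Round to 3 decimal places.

Evaluating quantity at (P, M, P_z) gives Q = 41.8 − 1.15(21) + 0.05(6460) + 0.9(53.7) = 41.8 − 24.15 + 323 + 48.33 = 388.98.
∂Q/∂M = +0.05, so E_I = 0.05·(6460/388.98) ≈ 0.830.
E_I ∈ (0,1): normal good (necessity).

0.830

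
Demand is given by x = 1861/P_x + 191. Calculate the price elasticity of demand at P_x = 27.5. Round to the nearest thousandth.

-0.262

At P_x = 27.5, x = 258.6727.
dx/dP_x = −1861/P_x² = −2.4608.
Point elasticity E = (dx/dP_x)·(P_x/x) = -2.4608 × 27.5/258.6727 ≈ -0.262.
|E| < 1, so demand is inelastic at this price.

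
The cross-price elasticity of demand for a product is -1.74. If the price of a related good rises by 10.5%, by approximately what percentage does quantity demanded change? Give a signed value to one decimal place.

-18.3

%ΔQ ≈ E × %ΔP_y = (-1.74) × (10.5%) ≈ -18.3%.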